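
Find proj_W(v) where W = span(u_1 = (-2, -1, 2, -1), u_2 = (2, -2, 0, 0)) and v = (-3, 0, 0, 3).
proj_W(v) = (-33/19, 24/19, 6/19, -3/19)

Set up U = [u_1 | ... | u_2] ∈ R^(4×2). The projector onto W = col(U) is P = U (U^T U)^(-1) U^T.
Compute U^T U =
  [10, -2]
  [-2, 8],
and U^T v = (3, -6).
Solve U^T U · c = U^T v for the coefficients: c = (3/19, -27/38). The projection is proj_W(v) = U c.
Check: (v - proj_W(v)) · u_1 = 0  (should be 0).
Check: (v - proj_W(v)) · u_2 = 0  (should be 0).
Result: proj_W(v) = (-33/19, 24/19, 6/19, -3/19).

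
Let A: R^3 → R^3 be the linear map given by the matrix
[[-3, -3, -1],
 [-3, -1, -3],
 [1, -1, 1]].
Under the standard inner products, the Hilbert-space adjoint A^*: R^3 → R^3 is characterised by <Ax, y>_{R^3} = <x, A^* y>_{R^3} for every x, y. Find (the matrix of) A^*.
A^* = A^T =
[[-3, -3, 1],
 [-3, -1, -1],
 [-1, -3, 1]]

For real matrices with standard dot products, the defining identity <Ax, y> = <x, A^* y> gives (Ax)^T y = x^T (A^*) y, i.e. x^T A^T y = x^T (A^*) y. Since this holds for all x, y, we must have A^* = A^T. Therefore
A^* =
[[-3, -3, 1],
 [-3, -1, -1],
 [-1, -3, 1]].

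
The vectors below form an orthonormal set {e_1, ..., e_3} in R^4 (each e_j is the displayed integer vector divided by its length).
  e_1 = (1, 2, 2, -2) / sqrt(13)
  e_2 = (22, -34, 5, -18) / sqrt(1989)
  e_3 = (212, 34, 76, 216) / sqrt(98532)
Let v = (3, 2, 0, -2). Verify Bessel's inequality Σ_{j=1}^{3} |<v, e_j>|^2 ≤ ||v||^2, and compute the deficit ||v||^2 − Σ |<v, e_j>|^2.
Σ |<v, e_j>|^2 = 1713/161; ||v||^2 = 17; deficit = 1024/161

Write each e_j = u_j / sqrt(<u_j, u_j>) where u_j is the displayed integer vector. Then <v, e_j> = <v, u_j> / sqrt(<u_j, u_j>), so |<v, e_j>|^2 = <v, u_j>^2 / <u_j, u_j>.
Coefficients: <v, e_1> = 11/sqrt(13), <v, e_2> = 34/sqrt(1989), <v, e_3> = 272/sqrt(98532).
Square and sum: Σ |<v, e_j>|^2 = 1713/161.
Compute ||v||^2 = v·v = 17.
Deficit = 17 − 1713/161 = 1024/161 ≥ 0, confirming Bessel's inequality. (The deficit equals ||v − Σ <v,e_j> e_j||^2, the squared distance from v to span{e_j}.)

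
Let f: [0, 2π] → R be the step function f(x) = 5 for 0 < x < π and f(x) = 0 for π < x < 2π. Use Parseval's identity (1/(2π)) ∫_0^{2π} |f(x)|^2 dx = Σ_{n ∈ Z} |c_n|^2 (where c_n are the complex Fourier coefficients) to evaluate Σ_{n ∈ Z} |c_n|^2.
Σ |c_n|^2 = 25/2

Parseval equates the L^2 energy of f (normalised by 1/(2π)) with the ℓ^2 sum of its Fourier coefficients: (1/(2π)) ∫_0^{2π} |f|^2 = Σ |c_n|^2.
Compute the left side: (1/(2π)) [∫_0^π 5^2 dx + ∫_π^{2π} 0^2 dx] = (1/(2π)) · (25π + 0π) = (25 + 0)/2 = 25/2.
So Σ_{n ∈ Z} |c_n|^2 = 25/2.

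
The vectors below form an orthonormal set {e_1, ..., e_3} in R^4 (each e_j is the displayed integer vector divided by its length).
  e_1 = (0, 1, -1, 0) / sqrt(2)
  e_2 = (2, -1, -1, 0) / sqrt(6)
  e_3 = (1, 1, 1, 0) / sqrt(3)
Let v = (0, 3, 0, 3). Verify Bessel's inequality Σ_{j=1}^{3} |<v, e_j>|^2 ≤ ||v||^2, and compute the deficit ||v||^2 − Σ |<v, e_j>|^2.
Σ |<v, e_j>|^2 = 9; ||v||^2 = 18; deficit = 9

Write each e_j = u_j / sqrt(<u_j, u_j>) where u_j is the displayed integer vector. Then <v, e_j> = <v, u_j> / sqrt(<u_j, u_j>), so |<v, e_j>|^2 = <v, u_j>^2 / <u_j, u_j>.
Coefficients: <v, e_1> = 3/sqrt(2), <v, e_2> = -3/sqrt(6), <v, e_3> = 3/sqrt(3).
Square and sum: Σ |<v, e_j>|^2 = 9.
Compute ||v||^2 = v·v = 18.
Deficit = 18 − 9 = 9 ≥ 0, confirming Bessel's inequality. (The deficit equals ||v − Σ <v,e_j> e_j||^2, the squared distance from v to span{e_j}.)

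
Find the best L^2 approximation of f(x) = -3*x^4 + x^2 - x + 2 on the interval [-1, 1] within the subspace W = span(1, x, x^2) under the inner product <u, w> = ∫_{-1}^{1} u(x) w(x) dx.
g(x) = -11*x^2/7 - x + 79/35

The best approximation g ∈ W is the orthogonal projection of f onto W. Writing g = a_0 + a_1 x + a_2 x^2, the coefficients solve the normal equations G · a = b where
  G_{ij} = <φ_i, φ_j> and b_i = <f, φ_i>, with φ_0 = 1, φ_1 = x, φ_2 = x^2.
G =
  [2, 0, 2/3]
  [0, 2/3, 0]
  [2/3, 0, 2/5],
b = (52/15, -2/3, 92/105).
Solving gives a_0 = 79/35, a_1 = -1, a_2 = -11/7, so
  g(x) = -11*x^2/7 - x + 79/35.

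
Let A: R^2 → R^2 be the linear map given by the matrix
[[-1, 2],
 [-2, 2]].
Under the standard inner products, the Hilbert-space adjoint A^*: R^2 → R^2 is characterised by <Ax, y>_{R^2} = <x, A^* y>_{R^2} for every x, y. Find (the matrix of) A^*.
A^* = A^T =
[[-1, -2],
 [2, 2]]

For real matrices with standard dot products, the defining identity <Ax, y> = <x, A^* y> gives (Ax)^T y = x^T (A^*) y, i.e. x^T A^T y = x^T (A^*) y. Since this holds for all x, y, we must have A^* = A^T. Therefore
A^* =
[[-1, -2],
 [2, 2]].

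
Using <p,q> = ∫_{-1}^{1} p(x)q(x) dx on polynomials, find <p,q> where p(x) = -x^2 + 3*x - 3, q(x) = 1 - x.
<p,q> = -26/3

Expand the product: p(x)·q(x) = x^3 - 4*x^2 + 6*x - 3.
∫_{-1}^{1} of each monomial x^k gives [2/(k+1) if k even, 0 if k odd]. Integrating term-by-term (or equivalently evaluating the antiderivative F(x) = x^4/4 - 4*x^3/3 + 3*x^2 - 3*x at the endpoints):
  F(1) − F(−1) = -13/12 − (91/12) = -26/3.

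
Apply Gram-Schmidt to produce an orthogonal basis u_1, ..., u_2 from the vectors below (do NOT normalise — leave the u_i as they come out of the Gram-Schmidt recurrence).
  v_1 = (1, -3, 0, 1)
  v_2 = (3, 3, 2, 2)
Orthogonal basis:
  u_1 = (1, -3, 0, 1)
  u_2 = (37/11, 21/11, 2, 26/11)

Apply the Gram-Schmidt recurrence
  u_1 = v_1
  u_i = v_i − Σ_{j<i} ((v_i · u_j) / (u_j · u_j)) · u_j.

Step by step this gives:
  u_1 = (1, -3, 0, 1)
  u_2 = (37/11, 21/11, 2, 26/11)

Orthogonality check:
  u_2 · u_1 = 0 (should be 0)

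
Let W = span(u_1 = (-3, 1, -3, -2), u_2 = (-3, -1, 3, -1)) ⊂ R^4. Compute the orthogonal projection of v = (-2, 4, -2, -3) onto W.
proj_W(v) = (-44/17, 18/17, -54/17, -31/17)

Set up U = [u_1 | ... | u_2] ∈ R^(4×2). The projector onto W = col(U) is P = U (U^T U)^(-1) U^T.
Compute U^T U =
  [23, 1]
  [1, 20],
and U^T v = (22, -1).
Solve U^T U · c = U^T v for the coefficients: c = (49/51, -5/51). The projection is proj_W(v) = U c.
Check: (v - proj_W(v)) · u_1 = 0  (should be 0).
Check: (v - proj_W(v)) · u_2 = 0  (should be 0).
Result: proj_W(v) = (-44/17, 18/17, -54/17, -31/17).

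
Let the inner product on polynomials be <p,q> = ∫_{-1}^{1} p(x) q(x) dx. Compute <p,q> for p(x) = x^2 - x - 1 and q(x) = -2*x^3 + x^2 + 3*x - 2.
<p,q> = 6/5

Expand the product: p(x)·q(x) = -2*x^5 + 3*x^4 + 4*x^3 - 6*x^2 - x + 2.
∫_{-1}^{1} of each monomial x^k gives [2/(k+1) if k even, 0 if k odd]. Integrating term-by-term (or equivalently evaluating the antiderivative F(x) = -x^6/3 + 3*x^5/5 + x^4 - 2*x^3 - x^2/2 + 2*x at the endpoints):
  F(1) − F(−1) = 23/30 − (-13/30) = 6/5.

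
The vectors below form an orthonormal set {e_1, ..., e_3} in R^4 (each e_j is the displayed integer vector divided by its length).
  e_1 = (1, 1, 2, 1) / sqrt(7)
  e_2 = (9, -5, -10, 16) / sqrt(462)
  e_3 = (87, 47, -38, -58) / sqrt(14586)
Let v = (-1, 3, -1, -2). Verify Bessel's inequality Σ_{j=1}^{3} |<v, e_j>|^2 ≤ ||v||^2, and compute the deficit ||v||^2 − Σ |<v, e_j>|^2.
Σ |<v, e_j>|^2 = 138/17; ||v||^2 = 15; deficit = 117/17

Write each e_j = u_j / sqrt(<u_j, u_j>) where u_j is the displayed integer vector. Then <v, e_j> = <v, u_j> / sqrt(<u_j, u_j>), so |<v, e_j>|^2 = <v, u_j>^2 / <u_j, u_j>.
Coefficients: <v, e_1> = -2/sqrt(7), <v, e_2> = -46/sqrt(462), <v, e_3> = 208/sqrt(14586).
Square and sum: Σ |<v, e_j>|^2 = 138/17.
Compute ||v||^2 = v·v = 15.
Deficit = 15 − 138/17 = 117/17 ≥ 0, confirming Bessel's inequality. (The deficit equals ||v − Σ <v,e_j> e_j||^2, the squared distance from v to span{e_j}.)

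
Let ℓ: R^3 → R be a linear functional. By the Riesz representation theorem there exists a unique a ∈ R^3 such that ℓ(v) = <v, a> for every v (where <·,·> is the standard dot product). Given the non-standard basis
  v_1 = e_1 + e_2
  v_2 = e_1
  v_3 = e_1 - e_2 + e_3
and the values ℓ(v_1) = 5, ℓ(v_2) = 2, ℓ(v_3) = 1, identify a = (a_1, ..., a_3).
a = (2, 3, 2)

Write a = (a_1, ..., a_3) in the standard basis. For each basis vector v_i, ℓ(v_i) = <v_i, a> is a linear equation in the a_j's. Collect the n equations into a matrix system V a = ℓ, where row i of V is v_i (expressed in the standard basis). Since V is invertible (lower-triangular with 1s on the diagonal, up to permutation), solve by back-substitution:
  V =
[[1, 1, 0],
 [1, 0, 0],
 [1, -1, 1]]
  V a = (5, 2, 1)
Solving gives a = (2, 3, 2).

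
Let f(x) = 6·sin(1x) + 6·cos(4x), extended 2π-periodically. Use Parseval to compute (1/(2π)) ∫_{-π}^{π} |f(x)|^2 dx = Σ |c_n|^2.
Σ |c_n|^2 = 36

Expand |f|^2 and use orthogonality of {sin(nx), cos(mx)} on [-π, π]:
  ∫_{-π}^{π} sin(nx)^2 dx = π, ∫ cos(mx)^2 dx = π, and cross terms integrate to 0.
So ∫_{-π}^{π} f(x)^2 dx = 6^2 · π + 6^2 · π = (36 + 36)π.
Divide by 2π: (36 + 36)/2 = 36.
By Parseval, this equals Σ |c_n|^2.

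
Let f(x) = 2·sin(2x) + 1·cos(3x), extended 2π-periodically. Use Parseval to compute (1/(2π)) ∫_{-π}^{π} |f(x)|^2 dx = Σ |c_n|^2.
Σ |c_n|^2 = 5/2

Expand |f|^2 and use orthogonality of {sin(nx), cos(mx)} on [-π, π]:
  ∫_{-π}^{π} sin(nx)^2 dx = π, ∫ cos(mx)^2 dx = π, and cross terms integrate to 0.
So ∫_{-π}^{π} f(x)^2 dx = 2^2 · π + 1^2 · π = (4 + 1)π.
Divide by 2π: (4 + 1)/2 = 5/2.
By Parseval, this equals Σ |c_n|^2.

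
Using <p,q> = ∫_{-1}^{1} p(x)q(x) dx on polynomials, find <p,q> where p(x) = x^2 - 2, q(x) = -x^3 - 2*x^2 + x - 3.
<p,q> = 178/15

Expand the product: p(x)·q(x) = -x^5 - 2*x^4 + 3*x^3 + x^2 - 2*x + 6.
∫_{-1}^{1} of each monomial x^k gives [2/(k+1) if k even, 0 if k odd]. Integrating term-by-term (or equivalently evaluating the antiderivative F(x) = -x^6/6 - 2*x^5/5 + 3*x^4/4 + x^3/3 - x^2 + 6*x at the endpoints):
  F(1) − F(−1) = 331/60 − (-127/20) = 178/15.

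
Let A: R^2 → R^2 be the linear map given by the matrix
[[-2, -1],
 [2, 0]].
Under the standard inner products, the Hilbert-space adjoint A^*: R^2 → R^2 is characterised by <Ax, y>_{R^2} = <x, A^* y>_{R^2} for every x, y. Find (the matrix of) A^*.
A^* = A^T =
[[-2, 2],
 [-1, 0]]

For real matrices with standard dot products, the defining identity <Ax, y> = <x, A^* y> gives (Ax)^T y = x^T (A^*) y, i.e. x^T A^T y = x^T (A^*) y. Since this holds for all x, y, we must have A^* = A^T. Therefore
A^* =
[[-2, 2],
 [-1, 0]].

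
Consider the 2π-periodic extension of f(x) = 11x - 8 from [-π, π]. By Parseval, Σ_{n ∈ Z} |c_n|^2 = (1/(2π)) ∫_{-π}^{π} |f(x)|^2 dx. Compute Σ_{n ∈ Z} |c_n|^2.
Σ |c_n|^2 = 121π^2/3 + 64

Expand and integrate term by term over [-π, π]:
  ∫ (11x)^2 dx = 121·(2π^3/3); ∫ 2·11·(-8)·x dx = 0 (odd integrand); ∫ (-8)^2 dx = 64·2π.
So (1/(2π)) ∫_{-π}^{π} (11x - 8)^2 dx = 121π^2/3 + 64 = 121π^2/3 + 64.
Parseval ⇒ Σ |c_n|^2 = 121π^2/3 + 64.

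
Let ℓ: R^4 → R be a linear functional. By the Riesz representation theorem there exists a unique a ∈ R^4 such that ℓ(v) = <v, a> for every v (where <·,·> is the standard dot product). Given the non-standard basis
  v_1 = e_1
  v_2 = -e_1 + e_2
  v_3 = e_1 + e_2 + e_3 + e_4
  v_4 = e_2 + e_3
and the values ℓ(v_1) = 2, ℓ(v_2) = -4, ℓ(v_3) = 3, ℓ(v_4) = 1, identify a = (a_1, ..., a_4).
a = (2, -2, 3, 0)

Write a = (a_1, ..., a_4) in the standard basis. For each basis vector v_i, ℓ(v_i) = <v_i, a> is a linear equation in the a_j's. Collect the n equations into a matrix system V a = ℓ, where row i of V is v_i (expressed in the standard basis). Since V is invertible (lower-triangular with 1s on the diagonal, up to permutation), solve by back-substitution:
  V =
[[1, 0, 0, 0],
 [-1, 1, 0, 0],
 [1, 1, 1, 1],
 [0, 1, 1, 0]]
  V a = (2, -4, 3, 1)
Solving gives a = (2, -2, 3, 0).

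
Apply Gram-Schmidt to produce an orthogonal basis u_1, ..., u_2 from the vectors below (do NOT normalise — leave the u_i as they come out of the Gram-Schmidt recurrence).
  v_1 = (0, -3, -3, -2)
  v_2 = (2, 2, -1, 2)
Orthogonal basis:
  u_1 = (0, -3, -3, -2)
  u_2 = (2, 23/22, -43/22, 15/11)

Apply the Gram-Schmidt recurrence
  u_1 = v_1
  u_i = v_i − Σ_{j<i} ((v_i · u_j) / (u_j · u_j)) · u_j.

Step by step this gives:
  u_1 = (0, -3, -3, -2)
  u_2 = (2, 23/22, -43/22, 15/11)

Orthogonality check:
  u_2 · u_1 = 0 (should be 0)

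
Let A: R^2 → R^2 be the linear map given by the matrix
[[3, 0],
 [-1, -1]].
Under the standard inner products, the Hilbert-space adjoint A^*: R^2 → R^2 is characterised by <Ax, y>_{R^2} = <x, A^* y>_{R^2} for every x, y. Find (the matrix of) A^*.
A^* = A^T =
[[3, -1],
 [0, -1]]

For real matrices with standard dot products, the defining identity <Ax, y> = <x, A^* y> gives (Ax)^T y = x^T (A^*) y, i.e. x^T A^T y = x^T (A^*) y. Since this holds for all x, y, we must have A^* = A^T. Therefore
A^* =
[[3, -1],
 [0, -1]].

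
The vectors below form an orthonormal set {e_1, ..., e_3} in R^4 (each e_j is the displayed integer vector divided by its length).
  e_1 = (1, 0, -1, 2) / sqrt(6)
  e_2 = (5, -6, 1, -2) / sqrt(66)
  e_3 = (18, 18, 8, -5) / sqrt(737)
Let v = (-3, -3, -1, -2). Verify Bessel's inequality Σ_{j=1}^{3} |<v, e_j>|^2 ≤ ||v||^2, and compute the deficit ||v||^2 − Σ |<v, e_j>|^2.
Σ |<v, e_j>|^2 = 1460/67; ||v||^2 = 23; deficit = 81/67

Write each e_j = u_j / sqrt(<u_j, u_j>) where u_j is the displayed integer vector. Then <v, e_j> = <v, u_j> / sqrt(<u_j, u_j>), so |<v, e_j>|^2 = <v, u_j>^2 / <u_j, u_j>.
Coefficients: <v, e_1> = -6/sqrt(6), <v, e_2> = 6/sqrt(66), <v, e_3> = -106/sqrt(737).
Square and sum: Σ |<v, e_j>|^2 = 1460/67.
Compute ||v||^2 = v·v = 23.
Deficit = 23 − 1460/67 = 81/67 ≥ 0, confirming Bessel's inequality. (The deficit equals ||v − Σ <v,e_j> e_j||^2, the squared distance from v to span{e_j}.)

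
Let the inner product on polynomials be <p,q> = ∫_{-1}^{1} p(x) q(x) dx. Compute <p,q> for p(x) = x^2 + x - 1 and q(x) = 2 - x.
<p,q> = -10/3

Expand the product: p(x)·q(x) = -x^3 + x^2 + 3*x - 2.
∫_{-1}^{1} of each monomial x^k gives [2/(k+1) if k even, 0 if k odd]. Integrating term-by-term (or equivalently evaluating the antiderivative F(x) = -x^4/4 + x^3/3 + 3*x^2/2 - 2*x at the endpoints):
  F(1) − F(−1) = -5/12 − (35/12) = -10/3.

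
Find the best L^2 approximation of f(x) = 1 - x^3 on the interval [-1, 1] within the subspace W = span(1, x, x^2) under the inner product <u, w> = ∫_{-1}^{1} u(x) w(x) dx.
g(x) = 1 - 3*x/5

The best approximation g ∈ W is the orthogonal projection of f onto W. Writing g = a_0 + a_1 x + a_2 x^2, the coefficients solve the normal equations G · a = b where
  G_{ij} = <φ_i, φ_j> and b_i = <f, φ_i>, with φ_0 = 1, φ_1 = x, φ_2 = x^2.
G =
  [2, 0, 2/3]
  [0, 2/3, 0]
  [2/3, 0, 2/5],
b = (2, -2/5, 2/3).
Solving gives a_0 = 1, a_1 = -3/5, a_2 = 0, so
  g(x) = 1 - 3*x/5.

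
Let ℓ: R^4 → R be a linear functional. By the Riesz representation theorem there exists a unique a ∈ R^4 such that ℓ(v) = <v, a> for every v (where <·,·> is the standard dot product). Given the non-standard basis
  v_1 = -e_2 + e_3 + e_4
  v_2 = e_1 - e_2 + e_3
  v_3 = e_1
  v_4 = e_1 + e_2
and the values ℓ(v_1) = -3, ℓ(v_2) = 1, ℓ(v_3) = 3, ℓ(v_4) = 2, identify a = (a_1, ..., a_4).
a = (3, -1, -3, -1)

Write a = (a_1, ..., a_4) in the standard basis. For each basis vector v_i, ℓ(v_i) = <v_i, a> is a linear equation in the a_j's. Collect the n equations into a matrix system V a = ℓ, where row i of V is v_i (expressed in the standard basis). Since V is invertible (lower-triangular with 1s on the diagonal, up to permutation), solve by back-substitution:
  V =
[[0, -1, 1, 1],
 [1, -1, 1, 0],
 [1, 0, 0, 0],
 [1, 1, 0, 0]]
  V a = (-3, 1, 3, 2)
Solving gives a = (3, -1, -3, -1).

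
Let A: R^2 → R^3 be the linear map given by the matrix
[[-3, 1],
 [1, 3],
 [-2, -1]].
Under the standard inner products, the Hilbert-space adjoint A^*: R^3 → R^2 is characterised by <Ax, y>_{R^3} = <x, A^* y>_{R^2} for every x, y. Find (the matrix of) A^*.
A^* = A^T =
[[-3, 1, -2],
 [1, 3, -1]]

For real matrices with standard dot products, the defining identity <Ax, y> = <x, A^* y> gives (Ax)^T y = x^T (A^*) y, i.e. x^T A^T y = x^T (A^*) y. Since this holds for all x, y, we must have A^* = A^T. Therefore
A^* =
[[-3, 1, -2],
 [1, 3, -1]].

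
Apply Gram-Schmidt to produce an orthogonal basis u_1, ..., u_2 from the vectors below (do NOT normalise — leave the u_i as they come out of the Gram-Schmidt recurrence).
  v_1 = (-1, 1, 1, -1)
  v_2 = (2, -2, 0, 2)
Orthogonal basis:
  u_1 = (-1, 1, 1, -1)
  u_2 = (1/2, -1/2, 3/2, 1/2)

Apply the Gram-Schmidt recurrence
  u_1 = v_1
  u_i = v_i − Σ_{j<i} ((v_i · u_j) / (u_j · u_j)) · u_j.

Step by step this gives:
  u_1 = (-1, 1, 1, -1)
  u_2 = (1/2, -1/2, 3/2, 1/2)

Orthogonality check:
  u_2 · u_1 = 0 (should be 0)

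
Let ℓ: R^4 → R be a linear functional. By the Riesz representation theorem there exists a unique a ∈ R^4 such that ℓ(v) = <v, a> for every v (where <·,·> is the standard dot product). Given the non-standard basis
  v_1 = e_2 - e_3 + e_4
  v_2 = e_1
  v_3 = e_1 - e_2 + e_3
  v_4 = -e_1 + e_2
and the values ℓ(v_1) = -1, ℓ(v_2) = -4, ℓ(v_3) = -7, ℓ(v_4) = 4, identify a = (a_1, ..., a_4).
a = (-4, 0, -3, -4)

Write a = (a_1, ..., a_4) in the standard basis. For each basis vector v_i, ℓ(v_i) = <v_i, a> is a linear equation in the a_j's. Collect the n equations into a matrix system V a = ℓ, where row i of V is v_i (expressed in the standard basis). Since V is invertible (lower-triangular with 1s on the diagonal, up to permutation), solve by back-substitution:
  V =
[[0, 1, -1, 1],
 [1, 0, 0, 0],
 [1, -1, 1, 0],
 [-1, 1, 0, 0]]
  V a = (-1, -4, -7, 4)
Solving gives a = (-4, 0, -3, -4).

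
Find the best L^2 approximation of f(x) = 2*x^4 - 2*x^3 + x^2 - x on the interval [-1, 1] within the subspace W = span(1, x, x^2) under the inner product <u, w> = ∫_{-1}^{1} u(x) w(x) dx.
g(x) = 19*x^2/7 - 11*x/5 - 6/35

The best approximation g ∈ W is the orthogonal projection of f onto W. Writing g = a_0 + a_1 x + a_2 x^2, the coefficients solve the normal equations G · a = b where
  G_{ij} = <φ_i, φ_j> and b_i = <f, φ_i>, with φ_0 = 1, φ_1 = x, φ_2 = x^2.
G =
  [2, 0, 2/3]
  [0, 2/3, 0]
  [2/3, 0, 2/5],
b = (22/15, -22/15, 34/35).
Solving gives a_0 = -6/35, a_1 = -11/5, a_2 = 19/7, so
  g(x) = 19*x^2/7 - 11*x/5 - 6/35.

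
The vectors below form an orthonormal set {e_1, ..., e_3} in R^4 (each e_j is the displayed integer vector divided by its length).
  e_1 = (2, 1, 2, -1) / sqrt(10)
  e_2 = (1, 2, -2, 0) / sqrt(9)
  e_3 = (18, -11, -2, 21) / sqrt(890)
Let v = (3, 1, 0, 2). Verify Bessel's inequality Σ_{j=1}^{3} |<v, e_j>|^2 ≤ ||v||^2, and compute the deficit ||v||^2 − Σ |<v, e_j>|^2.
Σ |<v, e_j>|^2 = 10730/801; ||v||^2 = 14; deficit = 484/801

Write each e_j = u_j / sqrt(<u_j, u_j>) where u_j is the displayed integer vector. Then <v, e_j> = <v, u_j> / sqrt(<u_j, u_j>), so |<v, e_j>|^2 = <v, u_j>^2 / <u_j, u_j>.
Coefficients: <v, e_1> = 5/sqrt(10), <v, e_2> = 5/sqrt(9), <v, e_3> = 85/sqrt(890).
Square and sum: Σ |<v, e_j>|^2 = 10730/801.
Compute ||v||^2 = v·v = 14.
Deficit = 14 − 10730/801 = 484/801 ≥ 0, confirming Bessel's inequality. (The deficit equals ||v − Σ <v,e_j> e_j||^2, the squared distance from v to span{e_j}.)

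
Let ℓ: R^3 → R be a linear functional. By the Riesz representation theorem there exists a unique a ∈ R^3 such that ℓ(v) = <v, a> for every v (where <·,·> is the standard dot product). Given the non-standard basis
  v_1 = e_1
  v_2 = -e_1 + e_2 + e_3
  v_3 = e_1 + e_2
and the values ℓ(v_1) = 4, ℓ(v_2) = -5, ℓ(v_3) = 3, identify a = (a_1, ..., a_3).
a = (4, -1, 0)

Write a = (a_1, ..., a_3) in the standard basis. For each basis vector v_i, ℓ(v_i) = <v_i, a> is a linear equation in the a_j's. Collect the n equations into a matrix system V a = ℓ, where row i of V is v_i (expressed in the standard basis). Since V is invertible (lower-triangular with 1s on the diagonal, up to permutation), solve by back-substitution:
  V =
[[1, 0, 0],
 [-1, 1, 1],
 [1, 1, 0]]
  V a = (4, -5, 3)
Solving gives a = (4, -1, 0).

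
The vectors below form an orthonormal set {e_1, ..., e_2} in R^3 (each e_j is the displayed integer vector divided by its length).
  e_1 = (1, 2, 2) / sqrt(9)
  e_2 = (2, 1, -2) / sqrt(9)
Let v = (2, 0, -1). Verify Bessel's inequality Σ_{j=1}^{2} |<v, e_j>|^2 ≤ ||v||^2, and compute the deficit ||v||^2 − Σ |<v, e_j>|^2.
Σ |<v, e_j>|^2 = 4; ||v||^2 = 5; deficit = 1

Write each e_j = u_j / sqrt(<u_j, u_j>) where u_j is the displayed integer vector. Then <v, e_j> = <v, u_j> / sqrt(<u_j, u_j>), so |<v, e_j>|^2 = <v, u_j>^2 / <u_j, u_j>.
Coefficients: <v, e_1> = 0/sqrt(9), <v, e_2> = 6/sqrt(9).
Square and sum: Σ |<v, e_j>|^2 = 4.
Compute ||v||^2 = v·v = 5.
Deficit = 5 − 4 = 1 ≥ 0, confirming Bessel's inequality. (The deficit equals ||v − Σ <v,e_j> e_j||^2, the squared distance from v to span{e_j}.)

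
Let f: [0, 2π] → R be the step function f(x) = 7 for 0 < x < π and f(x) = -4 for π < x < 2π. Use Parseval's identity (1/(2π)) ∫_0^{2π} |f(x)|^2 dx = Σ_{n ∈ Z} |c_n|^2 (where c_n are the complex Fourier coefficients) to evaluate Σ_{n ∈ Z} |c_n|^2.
Σ |c_n|^2 = 65/2

Parseval equates the L^2 energy of f (normalised by 1/(2π)) with the ℓ^2 sum of its Fourier coefficients: (1/(2π)) ∫_0^{2π} |f|^2 = Σ |c_n|^2.
Compute the left side: (1/(2π)) [∫_0^π 7^2 dx + ∫_π^{2π} (-4)^2 dx] = (1/(2π)) · (49π + 16π) = (49 + 16)/2 = 65/2.
So Σ_{n ∈ Z} |c_n|^2 = 65/2.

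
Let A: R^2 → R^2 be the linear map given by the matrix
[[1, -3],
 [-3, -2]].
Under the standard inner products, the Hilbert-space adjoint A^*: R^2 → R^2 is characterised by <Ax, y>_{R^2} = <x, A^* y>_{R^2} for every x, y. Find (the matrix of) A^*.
A^* = A^T =
[[1, -3],
 [-3, -2]]

For real matrices with standard dot products, the defining identity <Ax, y> = <x, A^* y> gives (Ax)^T y = x^T (A^*) y, i.e. x^T A^T y = x^T (A^*) y. Since this holds for all x, y, we must have A^* = A^T. Therefore
A^* =
[[1, -3],
 [-3, -2]].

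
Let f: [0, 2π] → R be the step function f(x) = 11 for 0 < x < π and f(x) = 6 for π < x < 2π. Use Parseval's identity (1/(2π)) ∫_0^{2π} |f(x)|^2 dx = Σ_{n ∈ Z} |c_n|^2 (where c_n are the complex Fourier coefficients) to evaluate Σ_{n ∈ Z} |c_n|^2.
Σ |c_n|^2 = 157/2

Parseval equates the L^2 energy of f (normalised by 1/(2π)) with the ℓ^2 sum of its Fourier coefficients: (1/(2π)) ∫_0^{2π} |f|^2 = Σ |c_n|^2.
Compute the left side: (1/(2π)) [∫_0^π 11^2 dx + ∫_π^{2π} 6^2 dx] = (1/(2π)) · (121π + 36π) = (121 + 36)/2 = 157/2.
So Σ_{n ∈ Z} |c_n|^2 = 157/2.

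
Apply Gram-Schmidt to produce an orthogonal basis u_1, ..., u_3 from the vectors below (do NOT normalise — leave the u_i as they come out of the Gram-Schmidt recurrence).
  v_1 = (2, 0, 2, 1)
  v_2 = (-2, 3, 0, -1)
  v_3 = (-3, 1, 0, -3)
Orthogonal basis:
  u_1 = (2, 0, 2, 1)
  u_2 = (-8/9, 3, 10/9, -4/9)
  u_3 = (-45/101, -88/101, 132/101, -174/101)

Apply the Gram-Schmidt recurrence
  u_1 = v_1
  u_i = v_i − Σ_{j<i} ((v_i · u_j) / (u_j · u_j)) · u_j.

Step by step this gives:
  u_1 = (2, 0, 2, 1)
  u_2 = (-8/9, 3, 10/9, -4/9)
  u_3 = (-45/101, -88/101, 132/101, -174/101)

Orthogonality check:
  u_2 · u_1 = 0 (should be 0)
  u_3 · u_1 = 0 (should be 0)
  u_3 · u_2 = 0 (should be 0)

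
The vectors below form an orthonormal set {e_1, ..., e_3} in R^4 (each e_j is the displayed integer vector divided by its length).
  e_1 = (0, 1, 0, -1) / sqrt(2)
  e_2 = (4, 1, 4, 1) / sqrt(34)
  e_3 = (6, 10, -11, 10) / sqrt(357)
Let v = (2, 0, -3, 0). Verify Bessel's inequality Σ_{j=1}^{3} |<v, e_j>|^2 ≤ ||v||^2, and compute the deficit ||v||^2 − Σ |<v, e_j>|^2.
Σ |<v, e_j>|^2 = 43/7; ||v||^2 = 13; deficit = 48/7

Write each e_j = u_j / sqrt(<u_j, u_j>) where u_j is the displayed integer vector. Then <v, e_j> = <v, u_j> / sqrt(<u_j, u_j>), so |<v, e_j>|^2 = <v, u_j>^2 / <u_j, u_j>.
Coefficients: <v, e_1> = 0/sqrt(2), <v, e_2> = -4/sqrt(34), <v, e_3> = 45/sqrt(357).
Square and sum: Σ |<v, e_j>|^2 = 43/7.
Compute ||v||^2 = v·v = 13.
Deficit = 13 − 43/7 = 48/7 ≥ 0, confirming Bessel's inequality. (The deficit equals ||v − Σ <v,e_j> e_j||^2, the squared distance from v to span{e_j}.)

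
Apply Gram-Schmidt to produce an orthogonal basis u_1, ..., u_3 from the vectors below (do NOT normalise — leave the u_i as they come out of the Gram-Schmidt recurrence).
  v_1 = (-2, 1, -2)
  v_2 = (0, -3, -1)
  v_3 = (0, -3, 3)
Orthogonal basis:
  u_1 = (-2, 1, -2)
  u_2 = (-2/9, -26/9, -11/9)
  u_3 = (-168/89, -48/89, 144/89)

Apply the Gram-Schmidt recurrence
  u_1 = v_1
  u_i = v_i − Σ_{j<i} ((v_i · u_j) / (u_j · u_j)) · u_j.

Step by step this gives:
  u_1 = (-2, 1, -2)
  u_2 = (-2/9, -26/9, -11/9)
  u_3 = (-168/89, -48/89, 144/89)

Orthogonality check:
  u_2 · u_1 = 0 (should be 0)
  u_3 · u_1 = 0 (should be 0)
  u_3 · u_2 = 0 (should be 0)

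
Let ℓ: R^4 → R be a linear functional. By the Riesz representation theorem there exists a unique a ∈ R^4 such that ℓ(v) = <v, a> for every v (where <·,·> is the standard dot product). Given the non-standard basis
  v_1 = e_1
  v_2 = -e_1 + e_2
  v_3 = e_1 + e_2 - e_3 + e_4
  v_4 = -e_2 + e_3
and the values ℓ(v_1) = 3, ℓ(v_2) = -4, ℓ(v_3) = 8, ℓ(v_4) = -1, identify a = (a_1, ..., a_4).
a = (3, -1, -2, 4)

Write a = (a_1, ..., a_4) in the standard basis. For each basis vector v_i, ℓ(v_i) = <v_i, a> is a linear equation in the a_j's. Collect the n equations into a matrix system V a = ℓ, where row i of V is v_i (expressed in the standard basis). Since V is invertible (lower-triangular with 1s on the diagonal, up to permutation), solve by back-substitution:
  V =
[[1, 0, 0, 0],
 [-1, 1, 0, 0],
 [1, 1, -1, 1],
 [0, -1, 1, 0]]
  V a = (3, -4, 8, -1)
Solving gives a = (3, -1, -2, 4).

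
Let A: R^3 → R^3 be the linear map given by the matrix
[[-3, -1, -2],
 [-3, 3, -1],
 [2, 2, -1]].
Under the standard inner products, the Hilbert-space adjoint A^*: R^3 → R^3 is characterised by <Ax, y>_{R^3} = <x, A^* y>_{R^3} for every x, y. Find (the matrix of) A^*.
A^* = A^T =
[[-3, -3, 2],
 [-1, 3, 2],
 [-2, -1, -1]]

For real matrices with standard dot products, the defining identity <Ax, y> = <x, A^* y> gives (Ax)^T y = x^T (A^*) y, i.e. x^T A^T y = x^T (A^*) y. Since this holds for all x, y, we must have A^* = A^T. Therefore
A^* =
[[-3, -3, 2],
 [-1, 3, 2],
 [-2, -1, -1]].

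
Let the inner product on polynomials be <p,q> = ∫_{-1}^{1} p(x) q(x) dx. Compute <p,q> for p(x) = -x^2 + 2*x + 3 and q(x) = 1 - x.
<p,q> = 4

Expand the product: p(x)·q(x) = x^3 - 3*x^2 - x + 3.
∫_{-1}^{1} of each monomial x^k gives [2/(k+1) if k even, 0 if k odd]. Integrating term-by-term (or equivalently evaluating the antiderivative F(x) = x^4/4 - x^3 - x^2/2 + 3*x at the endpoints):
  F(1) − F(−1) = 7/4 − (-9/4) = 4.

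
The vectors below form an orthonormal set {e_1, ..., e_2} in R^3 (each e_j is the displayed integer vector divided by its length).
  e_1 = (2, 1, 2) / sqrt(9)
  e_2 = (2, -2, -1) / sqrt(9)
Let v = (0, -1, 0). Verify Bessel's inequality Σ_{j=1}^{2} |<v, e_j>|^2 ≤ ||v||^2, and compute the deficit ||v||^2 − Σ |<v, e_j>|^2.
Σ |<v, e_j>|^2 = 5/9; ||v||^2 = 1; deficit = 4/9

Write each e_j = u_j / sqrt(<u_j, u_j>) where u_j is the displayed integer vector. Then <v, e_j> = <v, u_j> / sqrt(<u_j, u_j>), so |<v, e_j>|^2 = <v, u_j>^2 / <u_j, u_j>.
Coefficients: <v, e_1> = -1/sqrt(9), <v, e_2> = 2/sqrt(9).
Square and sum: Σ |<v, e_j>|^2 = 5/9.
Compute ||v||^2 = v·v = 1.
Deficit = 1 − 5/9 = 4/9 ≥ 0, confirming Bessel's inequality. (The deficit equals ||v − Σ <v,e_j> e_j||^2, the squared distance from v to span{e_j}.)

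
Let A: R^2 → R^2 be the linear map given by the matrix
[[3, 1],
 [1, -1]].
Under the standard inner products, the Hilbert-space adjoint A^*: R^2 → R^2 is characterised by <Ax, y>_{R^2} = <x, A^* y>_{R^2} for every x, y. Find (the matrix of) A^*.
A^* = A^T =
[[3, 1],
 [1, -1]]

For real matrices with standard dot products, the defining identity <Ax, y> = <x, A^* y> gives (Ax)^T y = x^T (A^*) y, i.e. x^T A^T y = x^T (A^*) y. Since this holds for all x, y, we must have A^* = A^T. Therefore
A^* =
[[3, 1],
 [1, -1]].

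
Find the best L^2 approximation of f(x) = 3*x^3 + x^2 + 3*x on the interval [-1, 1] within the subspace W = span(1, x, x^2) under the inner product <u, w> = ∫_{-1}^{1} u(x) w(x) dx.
g(x) = x^2 + 24*x/5

The best approximation g ∈ W is the orthogonal projection of f onto W. Writing g = a_0 + a_1 x + a_2 x^2, the coefficients solve the normal equations G · a = b where
  G_{ij} = <φ_i, φ_j> and b_i = <f, φ_i>, with φ_0 = 1, φ_1 = x, φ_2 = x^2.
G =
  [2, 0, 2/3]
  [0, 2/3, 0]
  [2/3, 0, 2/5],
b = (2/3, 16/5, 2/5).
Solving gives a_0 = 0, a_1 = 24/5, a_2 = 1, so
  g(x) = x^2 + 24*x/5.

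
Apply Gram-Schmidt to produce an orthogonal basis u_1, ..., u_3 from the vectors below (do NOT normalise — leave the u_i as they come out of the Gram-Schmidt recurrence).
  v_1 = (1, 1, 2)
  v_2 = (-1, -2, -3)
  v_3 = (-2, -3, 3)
Orthogonal basis:
  u_1 = (1, 1, 2)
  u_2 = (1/2, -1/2, 0)
  u_3 = (-8/3, -8/3, 8/3)

Apply the Gram-Schmidt recurrence
  u_1 = v_1
  u_i = v_i − Σ_{j<i} ((v_i · u_j) / (u_j · u_j)) · u_j.

Step by step this gives:
  u_1 = (1, 1, 2)
  u_2 = (1/2, -1/2, 0)
  u_3 = (-8/3, -8/3, 8/3)

Orthogonality check:
  u_2 · u_1 = 0 (should be 0)
  u_3 · u_1 = 0 (should be 0)
  u_3 · u_2 = 0 (should be 0)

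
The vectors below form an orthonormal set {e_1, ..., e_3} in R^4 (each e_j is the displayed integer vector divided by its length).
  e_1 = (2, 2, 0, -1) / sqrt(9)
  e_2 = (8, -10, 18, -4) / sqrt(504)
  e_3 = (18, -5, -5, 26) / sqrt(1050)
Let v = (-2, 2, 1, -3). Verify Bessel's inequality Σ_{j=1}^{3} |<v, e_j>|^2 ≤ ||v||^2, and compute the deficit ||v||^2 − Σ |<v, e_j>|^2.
Σ |<v, e_j>|^2 = 423/25; ||v||^2 = 18; deficit = 27/25

Write each e_j = u_j / sqrt(<u_j, u_j>) where u_j is the displayed integer vector. Then <v, e_j> = <v, u_j> / sqrt(<u_j, u_j>), so |<v, e_j>|^2 = <v, u_j>^2 / <u_j, u_j>.
Coefficients: <v, e_1> = 3/sqrt(9), <v, e_2> = -6/sqrt(504), <v, e_3> = -129/sqrt(1050).
Square and sum: Σ |<v, e_j>|^2 = 423/25.
Compute ||v||^2 = v·v = 18.
Deficit = 18 − 423/25 = 27/25 ≥ 0, confirming Bessel's inequality. (The deficit equals ||v − Σ <v,e_j> e_j||^2, the squared distance from v to span{e_j}.)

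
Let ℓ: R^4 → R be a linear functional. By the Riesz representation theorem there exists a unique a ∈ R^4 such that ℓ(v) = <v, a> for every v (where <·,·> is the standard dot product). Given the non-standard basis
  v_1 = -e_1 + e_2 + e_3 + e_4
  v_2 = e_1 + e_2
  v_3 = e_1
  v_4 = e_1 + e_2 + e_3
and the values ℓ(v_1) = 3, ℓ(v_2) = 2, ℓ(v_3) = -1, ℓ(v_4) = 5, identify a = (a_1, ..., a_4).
a = (-1, 3, 3, -4)

Write a = (a_1, ..., a_4) in the standard basis. For each basis vector v_i, ℓ(v_i) = <v_i, a> is a linear equation in the a_j's. Collect the n equations into a matrix system V a = ℓ, where row i of V is v_i (expressed in the standard basis). Since V is invertible (lower-triangular with 1s on the diagonal, up to permutation), solve by back-substitution:
  V =
[[-1, 1, 1, 1],
 [1, 1, 0, 0],
 [1, 0, 0, 0],
 [1, 1, 1, 0]]
  V a = (3, 2, -1, 5)
Solving gives a = (-1, 3, 3, -4).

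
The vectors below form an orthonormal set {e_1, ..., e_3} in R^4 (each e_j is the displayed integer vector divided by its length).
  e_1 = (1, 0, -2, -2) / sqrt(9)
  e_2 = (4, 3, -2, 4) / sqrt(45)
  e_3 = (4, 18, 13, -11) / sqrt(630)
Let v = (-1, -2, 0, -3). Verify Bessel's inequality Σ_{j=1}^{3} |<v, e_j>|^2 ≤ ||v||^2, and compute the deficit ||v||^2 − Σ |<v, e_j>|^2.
Σ |<v, e_j>|^2 = 245/18; ||v||^2 = 14; deficit = 7/18

Write each e_j = u_j / sqrt(<u_j, u_j>) where u_j is the displayed integer vector. Then <v, e_j> = <v, u_j> / sqrt(<u_j, u_j>), so |<v, e_j>|^2 = <v, u_j>^2 / <u_j, u_j>.
Coefficients: <v, e_1> = 5/sqrt(9), <v, e_2> = -22/sqrt(45), <v, e_3> = -7/sqrt(630).
Square and sum: Σ |<v, e_j>|^2 = 245/18.
Compute ||v||^2 = v·v = 14.
Deficit = 14 − 245/18 = 7/18 ≥ 0, confirming Bessel's inequality. (The deficit equals ||v − Σ <v,e_j> e_j||^2, the squared distance from v to span{e_j}.)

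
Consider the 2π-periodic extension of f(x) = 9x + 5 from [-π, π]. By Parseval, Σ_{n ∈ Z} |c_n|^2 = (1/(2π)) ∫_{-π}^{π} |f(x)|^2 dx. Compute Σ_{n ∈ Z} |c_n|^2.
Σ |c_n|^2 = 27π^2 + 25

Expand and integrate term by term over [-π, π]:
  ∫ (9x)^2 dx = 81·(2π^3/3); ∫ 2·9·(5)·x dx = 0 (odd integrand); ∫ 5^2 dx = 25·2π.
So (1/(2π)) ∫_{-π}^{π} (9x + 5)^2 dx = 81π^2/3 + 25 = 27π^2 + 25.
Parseval ⇒ Σ |c_n|^2 = 27π^2 + 25.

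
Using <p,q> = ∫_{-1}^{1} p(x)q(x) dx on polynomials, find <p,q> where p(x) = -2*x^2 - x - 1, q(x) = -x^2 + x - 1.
<p,q> = 62/15

Expand the product: p(x)·q(x) = 2*x^4 - x^3 + 2*x^2 + 1.
∫_{-1}^{1} of each monomial x^k gives [2/(k+1) if k even, 0 if k odd]. Integrating term-by-term (or equivalently evaluating the antiderivative F(x) = 2*x^5/5 - x^4/4 + 2*x^3/3 + x at the endpoints):
  F(1) − F(−1) = 109/60 − (-139/60) = 62/15.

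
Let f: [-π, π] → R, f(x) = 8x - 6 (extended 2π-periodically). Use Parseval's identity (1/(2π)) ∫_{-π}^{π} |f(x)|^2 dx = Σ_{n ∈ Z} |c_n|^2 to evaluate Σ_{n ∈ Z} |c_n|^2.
Σ |c_n|^2 = 64π^2/3 + 36

Expand and integrate term by term over [-π, π]:
  ∫ (8x)^2 dx = 64·(2π^3/3); ∫ 2·8·(-6)·x dx = 0 (odd integrand); ∫ (-6)^2 dx = 36·2π.
So (1/(2π)) ∫_{-π}^{π} (8x - 6)^2 dx = 64π^2/3 + 36 = 64π^2/3 + 36.
Parseval ⇒ Σ |c_n|^2 = 64π^2/3 + 36.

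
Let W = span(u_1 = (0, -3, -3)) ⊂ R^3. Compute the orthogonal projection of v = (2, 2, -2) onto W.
proj_W(v) = (0, 0, 0)

Set up U = [u_1 | ... | u_1] ∈ R^(3×1). The projector onto W = col(U) is P = U (U^T U)^(-1) U^T.
Compute U^T U =
  [18],
and U^T v = (0).
Solve U^T U · c = U^T v for the coefficients: c = (0). The projection is proj_W(v) = U c.
Check: (v - proj_W(v)) · u_1 = 0  (should be 0).
Result: proj_W(v) = (0, 0, 0).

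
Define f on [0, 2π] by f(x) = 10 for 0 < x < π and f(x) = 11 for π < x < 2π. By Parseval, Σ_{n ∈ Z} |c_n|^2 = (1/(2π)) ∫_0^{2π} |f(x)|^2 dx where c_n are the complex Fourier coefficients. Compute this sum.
Σ |c_n|^2 = 221/2

Parseval equates the L^2 energy of f (normalised by 1/(2π)) with the ℓ^2 sum of its Fourier coefficients: (1/(2π)) ∫_0^{2π} |f|^2 = Σ |c_n|^2.
Compute the left side: (1/(2π)) [∫_0^π 10^2 dx + ∫_π^{2π} 11^2 dx] = (1/(2π)) · (100π + 121π) = (100 + 121)/2 = 221/2.
So Σ_{n ∈ Z} |c_n|^2 = 221/2.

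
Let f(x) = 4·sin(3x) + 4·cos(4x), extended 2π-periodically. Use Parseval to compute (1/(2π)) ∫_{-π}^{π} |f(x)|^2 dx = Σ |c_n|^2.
Σ |c_n|^2 = 16

Expand |f|^2 and use orthogonality of {sin(nx), cos(mx)} on [-π, π]:
  ∫_{-π}^{π} sin(nx)^2 dx = π, ∫ cos(mx)^2 dx = π, and cross terms integrate to 0.
So ∫_{-π}^{π} f(x)^2 dx = 4^2 · π + 4^2 · π = (16 + 16)π.
Divide by 2π: (16 + 16)/2 = 16.
By Parseval, this equals Σ |c_n|^2.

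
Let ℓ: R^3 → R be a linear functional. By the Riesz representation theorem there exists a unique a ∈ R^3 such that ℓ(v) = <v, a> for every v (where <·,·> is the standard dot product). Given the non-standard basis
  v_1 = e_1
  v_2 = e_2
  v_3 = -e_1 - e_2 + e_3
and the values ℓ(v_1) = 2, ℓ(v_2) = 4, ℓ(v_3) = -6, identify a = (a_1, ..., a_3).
a = (2, 4, 0)

Write a = (a_1, ..., a_3) in the standard basis. For each basis vector v_i, ℓ(v_i) = <v_i, a> is a linear equation in the a_j's. Collect the n equations into a matrix system V a = ℓ, where row i of V is v_i (expressed in the standard basis). Since V is invertible (lower-triangular with 1s on the diagonal, up to permutation), solve by back-substitution:
  V =
[[1, 0, 0],
 [0, 1, 0],
 [-1, -1, 1]]
  V a = (2, 4, -6)
Solving gives a = (2, 4, 0).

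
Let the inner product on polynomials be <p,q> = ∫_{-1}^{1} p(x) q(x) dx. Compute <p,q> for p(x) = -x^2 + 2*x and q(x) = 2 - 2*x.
<p,q> = -4

Expand the product: p(x)·q(x) = 2*x^3 - 6*x^2 + 4*x.
∫_{-1}^{1} of each monomial x^k gives [2/(k+1) if k even, 0 if k odd]. Integrating term-by-term (or equivalently evaluating the antiderivative F(x) = x^4/2 - 2*x^3 + 2*x^2 at the endpoints):
  F(1) − F(−1) = 1/2 − (9/2) = -4.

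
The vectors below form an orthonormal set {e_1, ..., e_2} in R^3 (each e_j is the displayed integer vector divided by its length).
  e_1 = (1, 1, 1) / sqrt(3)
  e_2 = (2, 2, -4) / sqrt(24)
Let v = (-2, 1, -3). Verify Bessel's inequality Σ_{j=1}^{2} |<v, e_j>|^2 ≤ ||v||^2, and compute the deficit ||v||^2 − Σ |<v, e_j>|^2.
Σ |<v, e_j>|^2 = 19/2; ||v||^2 = 14; deficit = 9/2

Write each e_j = u_j / sqrt(<u_j, u_j>) where u_j is the displayed integer vector. Then <v, e_j> = <v, u_j> / sqrt(<u_j, u_j>), so |<v, e_j>|^2 = <v, u_j>^2 / <u_j, u_j>.
Coefficients: <v, e_1> = -4/sqrt(3), <v, e_2> = 10/sqrt(24).
Square and sum: Σ |<v, e_j>|^2 = 19/2.
Compute ||v||^2 = v·v = 14.
Deficit = 14 − 19/2 = 9/2 ≥ 0, confirming Bessel's inequality. (The deficit equals ||v − Σ <v,e_j> e_j||^2, the squared distance from v to span{e_j}.)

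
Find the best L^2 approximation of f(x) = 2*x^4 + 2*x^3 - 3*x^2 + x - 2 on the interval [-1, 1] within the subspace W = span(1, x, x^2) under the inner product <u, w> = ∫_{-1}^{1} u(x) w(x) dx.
g(x) = -9*x^2/7 + 11*x/5 - 76/35

The best approximation g ∈ W is the orthogonal projection of f onto W. Writing g = a_0 + a_1 x + a_2 x^2, the coefficients solve the normal equations G · a = b where
  G_{ij} = <φ_i, φ_j> and b_i = <f, φ_i>, with φ_0 = 1, φ_1 = x, φ_2 = x^2.
G =
  [2, 0, 2/3]
  [0, 2/3, 0]
  [2/3, 0, 2/5],
b = (-26/5, 22/15, -206/105).
Solving gives a_0 = -76/35, a_1 = 11/5, a_2 = -9/7, so
  g(x) = -9*x^2/7 + 11*x/5 - 76/35.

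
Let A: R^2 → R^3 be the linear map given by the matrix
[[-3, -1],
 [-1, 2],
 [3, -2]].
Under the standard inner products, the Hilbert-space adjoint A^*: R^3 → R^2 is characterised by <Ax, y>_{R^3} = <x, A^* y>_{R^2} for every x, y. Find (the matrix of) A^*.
A^* = A^T =
[[-3, -1, 3],
 [-1, 2, -2]]

For real matrices with standard dot products, the defining identity <Ax, y> = <x, A^* y> gives (Ax)^T y = x^T (A^*) y, i.e. x^T A^T y = x^T (A^*) y. Since this holds for all x, y, we must have A^* = A^T. Therefore
A^* =
[[-3, -1, 3],
 [-1, 2, -2]].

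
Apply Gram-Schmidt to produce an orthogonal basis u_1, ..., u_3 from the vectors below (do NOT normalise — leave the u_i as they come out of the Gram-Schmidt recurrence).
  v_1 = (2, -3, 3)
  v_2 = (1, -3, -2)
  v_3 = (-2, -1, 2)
Orthogonal basis:
  u_1 = (2, -3, 3)
  u_2 = (6/11, -51/22, -59/22)
  u_3 = (-645/283, -301/283, 129/283)

Apply the Gram-Schmidt recurrence
  u_1 = v_1
  u_i = v_i − Σ_{j<i} ((v_i · u_j) / (u_j · u_j)) · u_j.

Step by step this gives:
  u_1 = (2, -3, 3)
  u_2 = (6/11, -51/22, -59/22)
  u_3 = (-645/283, -301/283, 129/283)

Orthogonality check:
  u_2 · u_1 = 0 (should be 0)
  u_3 · u_1 = 0 (should be 0)
  u_3 · u_2 = 0 (should be 0)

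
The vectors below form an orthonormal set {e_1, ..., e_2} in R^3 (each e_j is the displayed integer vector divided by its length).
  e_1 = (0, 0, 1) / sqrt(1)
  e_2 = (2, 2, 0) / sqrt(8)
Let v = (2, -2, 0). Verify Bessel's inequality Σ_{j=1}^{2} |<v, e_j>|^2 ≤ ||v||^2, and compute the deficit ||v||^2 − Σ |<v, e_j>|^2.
Σ |<v, e_j>|^2 = 0; ||v||^2 = 8; deficit = 8

Write each e_j = u_j / sqrt(<u_j, u_j>) where u_j is the displayed integer vector. Then <v, e_j> = <v, u_j> / sqrt(<u_j, u_j>), so |<v, e_j>|^2 = <v, u_j>^2 / <u_j, u_j>.
Coefficients: <v, e_1> = 0/sqrt(1), <v, e_2> = 0/sqrt(8).
Square and sum: Σ |<v, e_j>|^2 = 0.
Compute ||v||^2 = v·v = 8.
Deficit = 8 − 0 = 8 ≥ 0, confirming Bessel's inequality. (The deficit equals ||v − Σ <v,e_j> e_j||^2, the squared distance from v to span{e_j}.)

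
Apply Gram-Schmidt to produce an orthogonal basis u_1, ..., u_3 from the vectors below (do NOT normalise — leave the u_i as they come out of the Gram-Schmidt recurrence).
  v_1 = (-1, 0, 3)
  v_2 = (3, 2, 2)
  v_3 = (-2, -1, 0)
Orthogonal basis:
  u_1 = (-1, 0, 3)
  u_2 = (33/10, 2, 11/10)
  u_3 = (-6/161, 11/161, -2/161)

Apply the Gram-Schmidt recurrence
  u_1 = v_1
  u_i = v_i − Σ_{j<i} ((v_i · u_j) / (u_j · u_j)) · u_j.

Step by step this gives:
  u_1 = (-1, 0, 3)
  u_2 = (33/10, 2, 11/10)
  u_3 = (-6/161, 11/161, -2/161)

Orthogonality check:
  u_2 · u_1 = 0 (should be 0)
  u_3 · u_1 = 0 (should be 0)
  u_3 · u_2 = 0 (should be 0)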